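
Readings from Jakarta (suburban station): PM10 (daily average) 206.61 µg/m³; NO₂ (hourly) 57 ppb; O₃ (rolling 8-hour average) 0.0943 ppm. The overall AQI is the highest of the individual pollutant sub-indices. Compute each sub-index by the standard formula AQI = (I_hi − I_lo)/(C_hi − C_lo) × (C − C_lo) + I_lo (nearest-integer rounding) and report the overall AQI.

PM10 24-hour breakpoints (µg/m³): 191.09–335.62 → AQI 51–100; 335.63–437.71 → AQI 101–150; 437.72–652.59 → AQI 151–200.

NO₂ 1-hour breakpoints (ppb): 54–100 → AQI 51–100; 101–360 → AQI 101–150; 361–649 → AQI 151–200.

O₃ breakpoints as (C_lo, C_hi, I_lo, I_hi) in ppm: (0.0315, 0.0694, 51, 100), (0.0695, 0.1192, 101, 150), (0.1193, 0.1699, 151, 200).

PM10: 206.61 lies in 191.09–335.62, so I_lo=51, I_hi=100, C_lo=191.09, C_hi=335.62.
(100−51)/(335.62−191.09) × (206.61−191.09) + 51 = 49/144.53 × 15.52 + 51 ≈ 56.26 → 56.
NO₂: row 54–100 (AQI 51–100). (100−51)·(57−54)/(100−54) + 51 = 49·3/46 + 51 ≈ 54.20 → 54.
O₃ 0.0943: bracket 0.0695–0.1192 → index 101–150; slope 49/0.0497, offset 0.0248.
AQI = 101 + 49/0.0497·0.0248 ≈ 125.45 ⇒ 125.
Sub-indices: PM10→56, NO₂→54, O₃→125. Overall AQI = max = 125; dominant pollutant is O₃.
AQI 125: Unhealthy for Sensitive Groups.

125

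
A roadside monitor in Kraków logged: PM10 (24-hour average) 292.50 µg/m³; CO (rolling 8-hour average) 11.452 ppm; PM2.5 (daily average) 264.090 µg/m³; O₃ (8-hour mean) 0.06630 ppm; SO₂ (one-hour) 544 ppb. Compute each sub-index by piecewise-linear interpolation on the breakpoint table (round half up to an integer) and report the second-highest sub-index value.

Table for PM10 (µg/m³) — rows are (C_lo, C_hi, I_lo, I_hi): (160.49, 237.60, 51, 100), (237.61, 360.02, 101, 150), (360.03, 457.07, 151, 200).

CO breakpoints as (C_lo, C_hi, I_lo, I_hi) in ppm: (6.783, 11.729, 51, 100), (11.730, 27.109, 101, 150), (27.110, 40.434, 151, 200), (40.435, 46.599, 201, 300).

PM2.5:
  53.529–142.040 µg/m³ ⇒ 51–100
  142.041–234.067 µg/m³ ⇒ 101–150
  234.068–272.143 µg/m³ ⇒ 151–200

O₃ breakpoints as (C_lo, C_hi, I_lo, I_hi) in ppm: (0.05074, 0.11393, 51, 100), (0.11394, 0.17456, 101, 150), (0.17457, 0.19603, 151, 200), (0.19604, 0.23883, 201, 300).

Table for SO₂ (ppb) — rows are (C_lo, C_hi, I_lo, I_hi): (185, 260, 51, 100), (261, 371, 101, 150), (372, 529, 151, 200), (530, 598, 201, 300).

PM10: 292.50 ∈ [237.61, 360.02] ↔ index [101, 150].
101 + (292.50−237.61)·(150−101)/(360.02−237.61) = 101 + 54.89·49/122.41 ≈ 122.97, so AQI = 123.
CO 11.452: bracket 6.783–11.729 → index 51–100; slope 49/4.946, offset 4.669.
AQI = 51 + 49/4.946·4.669 ≈ 97.26 ⇒ 97.
PM2.5: row 234.068–272.143 (AQI 151–200). (200−151)·(264.090−234.068)/(272.143−234.068) + 151 = 49·30.022/38.075 + 151 ≈ 189.64 → 190.
O₃ 0.06630: bracket 0.05074–0.11393 → index 51–100; slope 49/0.06319, offset 0.01556.
AQI = 51 + 49/0.06319·0.01556 ≈ 63.07 ⇒ 63.
SO₂: 544 ∈ [530, 598] ↔ index [201, 300].
201 + (544−530)·(300−201)/(598−530) = 201 + 14·99/68 ≈ 221.38, so AQI = 221.
Sub-indices: PM10→123, CO→97, PM2.5→190, O₃→63, SO₂→221. Ranked high→low: 221, 190, 123, 97, 63. Second-highest sub-index = 190.

190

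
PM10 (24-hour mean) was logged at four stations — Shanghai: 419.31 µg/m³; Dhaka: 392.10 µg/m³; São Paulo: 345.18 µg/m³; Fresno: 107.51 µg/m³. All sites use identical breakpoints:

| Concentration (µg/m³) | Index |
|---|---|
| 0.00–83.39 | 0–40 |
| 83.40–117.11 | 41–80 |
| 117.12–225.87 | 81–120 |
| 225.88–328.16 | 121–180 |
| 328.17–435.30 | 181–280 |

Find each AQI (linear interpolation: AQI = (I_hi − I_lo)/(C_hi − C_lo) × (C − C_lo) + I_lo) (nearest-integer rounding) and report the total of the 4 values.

771

Shanghai: 419.31 lies in 328.17–435.30, so I_lo=181, I_hi=280, C_lo=328.17, C_hi=435.30.
(280−181)/(435.30−328.17) × (419.31−328.17) + 181 = 99/107.13 × 91.14 + 181 ≈ 265.22 → 265.
Dhaka: 392.10 ∈ [328.17, 435.30] ↔ index [181, 280].
181 + (392.10−328.17)·(280−181)/(435.30−328.17) = 181 + 63.93·99/107.13 ≈ 240.08, so AQI = 240.
São Paulo: 345.18 lies in 328.17–435.30, so I_lo=181, I_hi=280, C_lo=328.17, C_hi=435.30.
(280−181)/(435.30−328.17) × (345.18−328.17) + 181 = 99/107.13 × 17.01 + 181 ≈ 196.72 → 197.
Fresno: 107.51 lies in 83.40–117.11, so I_lo=41, I_hi=80, C_lo=83.40, C_hi=117.11.
(80−41)/(117.11−83.40) × (107.51−83.40) + 41 = 39/33.71 × 24.11 + 41 ≈ 68.89 → 69.
AQIs: Shanghai=265, Dhaka=240, São Paulo=197, Fresno=69. Sum = 265 + 240 + 197 + 69 = 771.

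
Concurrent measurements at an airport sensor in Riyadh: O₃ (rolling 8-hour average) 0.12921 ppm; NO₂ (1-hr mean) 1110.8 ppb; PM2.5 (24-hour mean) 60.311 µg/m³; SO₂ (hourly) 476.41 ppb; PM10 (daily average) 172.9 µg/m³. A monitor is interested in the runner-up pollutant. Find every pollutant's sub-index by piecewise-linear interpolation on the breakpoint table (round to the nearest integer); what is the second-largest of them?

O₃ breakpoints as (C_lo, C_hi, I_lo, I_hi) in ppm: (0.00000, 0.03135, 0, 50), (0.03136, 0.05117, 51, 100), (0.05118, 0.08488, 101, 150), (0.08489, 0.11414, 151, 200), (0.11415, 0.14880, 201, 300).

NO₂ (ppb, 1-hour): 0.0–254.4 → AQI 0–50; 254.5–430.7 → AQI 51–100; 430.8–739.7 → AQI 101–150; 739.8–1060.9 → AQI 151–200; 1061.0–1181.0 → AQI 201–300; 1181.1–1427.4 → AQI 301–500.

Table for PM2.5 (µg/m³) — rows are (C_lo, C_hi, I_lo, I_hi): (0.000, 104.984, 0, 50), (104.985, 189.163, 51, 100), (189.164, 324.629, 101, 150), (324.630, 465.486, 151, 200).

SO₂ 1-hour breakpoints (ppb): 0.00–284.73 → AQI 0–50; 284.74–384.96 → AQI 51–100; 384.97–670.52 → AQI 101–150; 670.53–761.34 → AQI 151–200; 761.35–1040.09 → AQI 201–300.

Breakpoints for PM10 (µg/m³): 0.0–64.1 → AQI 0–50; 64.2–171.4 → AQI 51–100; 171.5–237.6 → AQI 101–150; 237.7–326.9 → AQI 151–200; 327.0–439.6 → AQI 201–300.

242

O₃ 0.12921: bracket 0.11415–0.14880 → index 201–300; slope 99/0.03465, offset 0.01506.
AQI = 201 + 99/0.03465·0.01506 ≈ 244.03 ⇒ 244.
NO₂: 1110.8 lies in 1061.0–1181.0, so I_lo=201, I_hi=300, C_lo=1061.0, C_hi=1181.0.
(300−201)/(1181.0−1061.0) × (1110.8−1061.0) + 201 = 99/120.0 × 49.8 + 201 ≈ 242.09 → 242.
PM2.5: row 0.000–104.984 (AQI 0–50). (50−0)·(60.311−0.000)/(104.984−0.000) + 0 = 50·60.311/104.984 + 0 ≈ 28.72 → 29.
SO₂: row 384.97–670.52 (AQI 101–150). (150−101)·(476.41−384.97)/(670.52−384.97) + 101 = 49·91.44/285.55 + 101 ≈ 116.69 → 117.
PM10: 172.9 lies in 171.5–237.6, so I_lo=101, I_hi=150, C_lo=171.5, C_hi=237.6.
(150−101)/(237.6−171.5) × (172.9−171.5) + 101 = 49/66.1 × 1.4 + 101 ≈ 102.04 → 102.
Sub-indices: O₃→244, NO₂→242, PM2.5→29, SO₂→117, PM10→102. Ranked high→low: 244, 242, 117, 102, 29. Second-highest sub-index = 242.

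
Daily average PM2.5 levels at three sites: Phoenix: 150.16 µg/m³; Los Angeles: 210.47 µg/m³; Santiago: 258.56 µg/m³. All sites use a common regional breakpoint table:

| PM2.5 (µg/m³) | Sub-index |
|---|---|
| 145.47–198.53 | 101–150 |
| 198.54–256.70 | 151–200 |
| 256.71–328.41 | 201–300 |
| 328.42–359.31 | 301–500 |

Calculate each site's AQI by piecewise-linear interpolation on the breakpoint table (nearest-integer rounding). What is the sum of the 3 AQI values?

470

Phoenix: row 145.47–198.53 (AQI 101–150). (150−101)·(150.16−145.47)/(198.53−145.47) + 101 = 49·4.69/53.06 + 101 ≈ 105.33 → 105.
Los Angeles: row 198.54–256.70 (AQI 151–200). (200−151)·(210.47−198.54)/(256.70−198.54) + 151 = 49·11.93/58.16 + 151 ≈ 161.05 → 161.
Santiago 258.56: bracket 256.71–328.41 → index 201–300; slope 99/71.70, offset 1.85.
AQI = 201 + 99/71.70·1.85 ≈ 203.55 ⇒ 204.
AQIs: Phoenix=105, Los Angeles=161, Santiago=204. Sum = 105 + 161 + 204 = 470.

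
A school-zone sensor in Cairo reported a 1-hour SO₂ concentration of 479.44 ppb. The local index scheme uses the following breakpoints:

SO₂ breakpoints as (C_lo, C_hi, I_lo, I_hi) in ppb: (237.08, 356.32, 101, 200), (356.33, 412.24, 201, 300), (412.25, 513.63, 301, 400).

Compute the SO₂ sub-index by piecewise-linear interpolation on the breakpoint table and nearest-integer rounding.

SO₂: row 412.25–513.63 (AQI 301–400). (400−301)·(479.44−412.25)/(513.63−412.25) + 301 = 99·67.19/101.38 + 301 ≈ 366.61 → 367.

367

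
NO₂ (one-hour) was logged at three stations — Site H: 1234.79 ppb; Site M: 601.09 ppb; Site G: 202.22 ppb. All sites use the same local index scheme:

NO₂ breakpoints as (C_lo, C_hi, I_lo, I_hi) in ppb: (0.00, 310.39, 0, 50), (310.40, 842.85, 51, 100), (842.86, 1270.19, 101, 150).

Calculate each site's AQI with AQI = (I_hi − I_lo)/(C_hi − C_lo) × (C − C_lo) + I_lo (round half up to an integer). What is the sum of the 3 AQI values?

257

Site H 1234.79: bracket 842.86–1270.19 → index 101–150; slope 49/427.33, offset 391.93.
AQI = 101 + 49/427.33·391.93 ≈ 145.94 ⇒ 146.
Site M: row 310.40–842.85 (AQI 51–100). (100−51)·(601.09−310.40)/(842.85−310.40) + 51 = 49·290.69/532.45 + 51 ≈ 77.75 → 78.
Site G 202.22: bracket 0.00–310.39 → index 0–50; slope 50/310.39, offset 202.22.
AQI = 0 + 50/310.39·202.22 ≈ 32.58 ⇒ 33.
AQIs: Site H=146, Site M=78, Site G=33. Sum = 146 + 78 + 33 = 257.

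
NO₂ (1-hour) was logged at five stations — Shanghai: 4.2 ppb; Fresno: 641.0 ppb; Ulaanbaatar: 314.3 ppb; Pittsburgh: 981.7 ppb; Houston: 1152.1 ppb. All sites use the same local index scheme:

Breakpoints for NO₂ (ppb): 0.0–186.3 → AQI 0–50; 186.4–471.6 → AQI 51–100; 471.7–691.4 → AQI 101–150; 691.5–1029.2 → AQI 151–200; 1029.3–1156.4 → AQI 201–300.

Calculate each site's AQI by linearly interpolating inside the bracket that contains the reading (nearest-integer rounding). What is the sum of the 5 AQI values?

Shanghai: 4.2 lies in 0.0–186.3, so I_lo=0, I_hi=50, C_lo=0.0, C_hi=186.3.
(50−0)/(186.3−0.0) × (4.2−0.0) + 0 = 50/186.3 × 4.2 + 0 ≈ 1.13 → 1.
Fresno 641.0: bracket 471.7–691.4 → index 101–150; slope 49/219.7, offset 169.3.
AQI = 101 + 49/219.7·169.3 ≈ 138.76 ⇒ 139.
Ulaanbaatar: row 186.4–471.6 (AQI 51–100). (100−51)·(314.3−186.4)/(471.6−186.4) + 51 = 49·127.9/285.2 + 51 ≈ 72.97 → 73.
Pittsburgh 981.7: bracket 691.5–1029.2 → index 151–200; slope 49/337.7, offset 290.2.
AQI = 151 + 49/337.7·290.2 ≈ 193.11 ⇒ 193.
Houston: 1152.1 ∈ [1029.3, 1156.4] ↔ index [201, 300].
201 + (1152.1−1029.3)·(300−201)/(1156.4−1029.3) = 201 + 122.8·99/127.1 ≈ 296.65, so AQI = 297.
AQIs: Shanghai=1, Fresno=139, Ulaanbaatar=73, Pittsburgh=193, Houston=297. Sum = 1 + 139 + 73 + 193 + 297 = 703.

703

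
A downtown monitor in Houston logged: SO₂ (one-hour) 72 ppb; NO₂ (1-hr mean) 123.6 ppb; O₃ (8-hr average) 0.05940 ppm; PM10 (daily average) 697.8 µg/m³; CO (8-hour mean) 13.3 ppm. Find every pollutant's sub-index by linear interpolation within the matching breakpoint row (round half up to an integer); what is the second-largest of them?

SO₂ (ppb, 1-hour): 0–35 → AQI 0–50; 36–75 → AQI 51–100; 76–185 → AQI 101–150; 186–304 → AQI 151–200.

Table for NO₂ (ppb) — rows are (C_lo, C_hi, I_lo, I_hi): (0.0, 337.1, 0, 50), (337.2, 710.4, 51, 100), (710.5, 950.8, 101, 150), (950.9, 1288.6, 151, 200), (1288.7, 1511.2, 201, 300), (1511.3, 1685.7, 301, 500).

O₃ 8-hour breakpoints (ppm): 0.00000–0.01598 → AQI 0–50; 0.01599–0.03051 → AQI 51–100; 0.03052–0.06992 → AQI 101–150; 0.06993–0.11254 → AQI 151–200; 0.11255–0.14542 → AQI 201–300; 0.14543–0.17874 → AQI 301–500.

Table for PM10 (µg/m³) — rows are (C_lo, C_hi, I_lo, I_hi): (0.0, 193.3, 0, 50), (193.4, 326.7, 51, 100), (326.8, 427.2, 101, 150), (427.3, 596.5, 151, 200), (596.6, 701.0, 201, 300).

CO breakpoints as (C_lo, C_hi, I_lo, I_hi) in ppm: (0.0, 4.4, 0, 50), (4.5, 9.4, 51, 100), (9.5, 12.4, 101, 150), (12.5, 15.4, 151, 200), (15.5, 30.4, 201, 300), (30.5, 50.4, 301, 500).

SO₂ 72: bracket 36–75 → index 51–100; slope 49/39, offset 36.
AQI = 51 + 49/39·36 ≈ 96.23 ⇒ 96.
NO₂: 123.6 lies in 0.0–337.1, so I_lo=0, I_hi=50, C_lo=0.0, C_hi=337.1.
(50−0)/(337.1−0.0) × (123.6−0.0) + 0 = 50/337.1 × 123.6 + 0 ≈ 18.33 → 18.
O₃: row 0.03052–0.06992 (AQI 101–150). (150−101)·(0.05940−0.03052)/(0.06992−0.03052) + 101 = 49·0.02888/0.03940 + 101 ≈ 136.92 → 137.
PM10: row 596.6–701.0 (AQI 201–300). (300−201)·(697.8−596.6)/(701.0−596.6) + 201 = 99·101.2/104.4 + 201 ≈ 296.97 → 297.
CO 13.3: bracket 12.5–15.4 → index 151–200; slope 49/2.9, offset 0.8.
AQI = 151 + 49/2.9·0.8 ≈ 164.52 ⇒ 165.
Sub-indices: SO₂→96, NO₂→18, O₃→137, PM10→297, CO→165. Ranked high→low: 297, 165, 137, 96, 18. Second-highest sub-index = 165.

165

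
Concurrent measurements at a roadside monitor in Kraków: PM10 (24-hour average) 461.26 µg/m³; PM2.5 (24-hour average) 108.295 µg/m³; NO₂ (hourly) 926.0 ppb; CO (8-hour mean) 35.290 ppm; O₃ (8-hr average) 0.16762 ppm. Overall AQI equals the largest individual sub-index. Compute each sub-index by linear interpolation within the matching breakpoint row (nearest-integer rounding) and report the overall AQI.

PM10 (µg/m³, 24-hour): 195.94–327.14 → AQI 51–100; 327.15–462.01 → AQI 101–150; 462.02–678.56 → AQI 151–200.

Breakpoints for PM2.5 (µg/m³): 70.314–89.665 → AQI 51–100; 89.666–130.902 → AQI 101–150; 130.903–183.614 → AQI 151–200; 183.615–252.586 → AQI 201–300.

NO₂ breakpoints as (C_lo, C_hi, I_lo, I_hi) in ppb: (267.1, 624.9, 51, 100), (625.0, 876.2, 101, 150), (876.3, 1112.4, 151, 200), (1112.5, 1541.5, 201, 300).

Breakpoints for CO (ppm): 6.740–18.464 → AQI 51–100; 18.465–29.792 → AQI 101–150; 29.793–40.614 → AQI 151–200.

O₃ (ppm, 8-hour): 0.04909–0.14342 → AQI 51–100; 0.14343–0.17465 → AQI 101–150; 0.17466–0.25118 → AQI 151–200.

176

PM10: 461.26 lies in 327.15–462.01, so I_lo=101, I_hi=150, C_lo=327.15, C_hi=462.01.
(150−101)/(462.01−327.15) × (461.26−327.15) + 101 = 49/134.86 × 134.11 + 101 ≈ 149.73 → 150.
PM2.5: 108.295 lies in 89.666–130.902, so I_lo=101, I_hi=150, C_lo=89.666, C_hi=130.902.
(150−101)/(130.902−89.666) × (108.295−89.666) + 101 = 49/41.236 × 18.629 + 101 ≈ 123.14 → 123.
NO₂: 926.0 lies in 876.3–1112.4, so I_lo=151, I_hi=200, C_lo=876.3, C_hi=1112.4.
(200−151)/(1112.4−876.3) × (926.0−876.3) + 151 = 49/236.1 × 49.7 + 151 ≈ 161.31 → 161.
CO: 35.290 lies in 29.793–40.614, so I_lo=151, I_hi=200, C_lo=29.793, C_hi=40.614.
(200−151)/(40.614−29.793) × (35.290−29.793) + 151 = 49/10.821 × 5.497 + 151 ≈ 175.89 → 176.
O₃ 0.16762: bracket 0.14343–0.17465 → index 101–150; slope 49/0.03122, offset 0.02419.
AQI = 101 + 49/0.03122·0.02419 ≈ 138.97 ⇒ 139.
Sub-indices: PM10→150, PM2.5→123, NO₂→161, CO→176, O₃→139. Overall AQI = max = 176; dominant pollutant is CO.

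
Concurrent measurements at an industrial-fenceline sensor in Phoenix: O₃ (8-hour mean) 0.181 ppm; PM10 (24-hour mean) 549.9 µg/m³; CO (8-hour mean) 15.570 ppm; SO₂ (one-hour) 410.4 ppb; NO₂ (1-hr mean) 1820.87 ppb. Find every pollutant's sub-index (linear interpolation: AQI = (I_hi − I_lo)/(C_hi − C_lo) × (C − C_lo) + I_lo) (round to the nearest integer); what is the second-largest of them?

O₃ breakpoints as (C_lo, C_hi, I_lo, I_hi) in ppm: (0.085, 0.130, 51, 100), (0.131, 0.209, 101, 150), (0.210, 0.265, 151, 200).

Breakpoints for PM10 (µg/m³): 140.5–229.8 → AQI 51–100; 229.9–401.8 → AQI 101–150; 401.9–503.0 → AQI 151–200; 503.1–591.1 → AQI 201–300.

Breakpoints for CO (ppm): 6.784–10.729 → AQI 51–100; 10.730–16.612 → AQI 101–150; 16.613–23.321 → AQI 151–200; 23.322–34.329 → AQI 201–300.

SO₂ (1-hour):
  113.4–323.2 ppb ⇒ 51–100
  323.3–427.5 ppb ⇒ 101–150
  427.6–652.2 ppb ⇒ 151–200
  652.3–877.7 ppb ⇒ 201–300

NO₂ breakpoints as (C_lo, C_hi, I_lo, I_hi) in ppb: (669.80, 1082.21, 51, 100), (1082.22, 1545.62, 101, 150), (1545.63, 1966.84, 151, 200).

183

O₃: 0.181 ∈ [0.131, 0.209] ↔ index [101, 150].
101 + (0.181−0.131)·(150−101)/(0.209−0.131) = 101 + 0.050·49/0.078 ≈ 132.41, so AQI = 132.
PM10: row 503.1–591.1 (AQI 201–300). (300−201)·(549.9−503.1)/(591.1−503.1) + 201 = 99·46.8/88.0 + 201 ≈ 253.65 → 254.
CO: 15.570 ∈ [10.730, 16.612] ↔ index [101, 150].
101 + (15.570−10.730)·(150−101)/(16.612−10.730) = 101 + 4.840·49/5.882 ≈ 141.32, so AQI = 141.
SO₂ 410.4: bracket 323.3–427.5 → index 101–150; slope 49/104.2, offset 87.1.
AQI = 101 + 49/104.2·87.1 ≈ 141.96 ⇒ 142.
NO₂ 1820.87: bracket 1545.63–1966.84 → index 151–200; slope 49/421.21, offset 275.24.
AQI = 151 + 49/421.21·275.24 ≈ 183.02 ⇒ 183.
Sub-indices: O₃→132, PM10→254, CO→141, SO₂→142, NO₂→183. Ranked high→low: 254, 183, 142, 141, 132. Second-highest sub-index = 183.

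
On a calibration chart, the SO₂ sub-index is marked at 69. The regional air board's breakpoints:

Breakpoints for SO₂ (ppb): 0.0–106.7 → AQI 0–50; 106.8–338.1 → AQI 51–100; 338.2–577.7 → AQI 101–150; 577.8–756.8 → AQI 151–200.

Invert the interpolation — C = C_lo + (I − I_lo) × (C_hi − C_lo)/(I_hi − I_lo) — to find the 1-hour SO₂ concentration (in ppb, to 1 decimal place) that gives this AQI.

191.8

AQI 69 lies in the 51–100 band, which corresponds to 106.8–338.1 ppb.
C = 106.8 + (69−51)×(338.1−106.8)/(100−51) = 106.8 + 18×231.3/49 ≈ 191.767 ppb → 191.8 ppb to 1 dp.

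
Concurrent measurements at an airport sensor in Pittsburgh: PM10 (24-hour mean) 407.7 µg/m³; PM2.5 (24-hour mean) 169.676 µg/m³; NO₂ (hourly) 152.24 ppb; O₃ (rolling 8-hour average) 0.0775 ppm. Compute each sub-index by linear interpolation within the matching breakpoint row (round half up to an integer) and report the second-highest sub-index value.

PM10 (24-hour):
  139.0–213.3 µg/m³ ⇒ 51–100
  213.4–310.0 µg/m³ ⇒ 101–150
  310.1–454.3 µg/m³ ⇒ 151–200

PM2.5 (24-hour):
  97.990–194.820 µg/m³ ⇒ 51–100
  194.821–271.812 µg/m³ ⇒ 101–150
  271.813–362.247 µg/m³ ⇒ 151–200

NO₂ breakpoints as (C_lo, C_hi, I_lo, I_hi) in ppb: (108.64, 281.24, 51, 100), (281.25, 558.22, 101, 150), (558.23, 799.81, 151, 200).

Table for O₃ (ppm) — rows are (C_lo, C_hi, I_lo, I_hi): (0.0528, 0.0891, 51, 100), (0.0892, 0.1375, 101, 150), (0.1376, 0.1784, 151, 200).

87

PM10: 407.7 ∈ [310.1, 454.3] ↔ index [151, 200].
151 + (407.7−310.1)·(200−151)/(454.3−310.1) = 151 + 97.6·49/144.2 ≈ 184.17, so AQI = 184.
PM2.5: 169.676 lies in 97.990–194.820, so I_lo=51, I_hi=100, C_lo=97.990, C_hi=194.820.
(100−51)/(194.820−97.990) × (169.676−97.990) + 51 = 49/96.830 × 71.686 + 51 ≈ 87.28 → 87.
NO₂ 152.24: bracket 108.64–281.24 → index 51–100; slope 49/172.60, offset 43.60.
AQI = 51 + 49/172.60·43.60 ≈ 63.38 ⇒ 63.
O₃ 0.0775: bracket 0.0528–0.0891 → index 51–100; slope 49/0.0363, offset 0.0247.
AQI = 51 + 49/0.0363·0.0247 ≈ 84.34 ⇒ 84.
Sub-indices: PM10→184, PM2.5→87, NO₂→63, O₃→84. Ranked high→low: 184, 87, 84, 63. Second-highest sub-index = 87.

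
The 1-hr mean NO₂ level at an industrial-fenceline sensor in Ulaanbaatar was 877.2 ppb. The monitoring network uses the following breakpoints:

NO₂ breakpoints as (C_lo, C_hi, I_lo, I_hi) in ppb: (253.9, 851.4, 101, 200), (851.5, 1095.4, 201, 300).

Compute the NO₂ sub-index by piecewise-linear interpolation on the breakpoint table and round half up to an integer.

211

NO₂ 877.2: bracket 851.5–1095.4 → index 201–300; slope 99/243.9, offset 25.7.
AQI = 201 + 99/243.9·25.7 ≈ 211.43 ⇒ 211.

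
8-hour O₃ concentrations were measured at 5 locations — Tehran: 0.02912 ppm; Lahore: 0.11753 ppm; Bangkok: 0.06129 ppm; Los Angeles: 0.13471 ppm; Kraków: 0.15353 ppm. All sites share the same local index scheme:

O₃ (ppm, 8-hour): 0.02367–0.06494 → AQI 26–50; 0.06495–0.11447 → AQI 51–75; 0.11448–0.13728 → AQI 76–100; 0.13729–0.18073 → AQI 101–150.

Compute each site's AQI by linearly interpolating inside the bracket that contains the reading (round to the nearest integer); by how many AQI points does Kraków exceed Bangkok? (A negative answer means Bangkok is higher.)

Tehran: 0.02912 lies in 0.02367–0.06494, so I_lo=26, I_hi=50, C_lo=0.02367, C_hi=0.06494.
(50−26)/(0.06494−0.02367) × (0.02912−0.02367) + 26 = 24/0.04127 × 0.00545 + 26 ≈ 29.17 → 29.
Lahore: row 0.11448–0.13728 (AQI 76–100). (100−76)·(0.11753−0.11448)/(0.13728−0.11448) + 76 = 24·0.00305/0.02280 + 76 ≈ 79.21 → 79.
Bangkok: row 0.02367–0.06494 (AQI 26–50). (50−26)·(0.06129−0.02367)/(0.06494−0.02367) + 26 = 24·0.03762/0.04127 + 26 ≈ 47.88 → 48.
Los Angeles: 0.13471 ∈ [0.11448, 0.13728] ↔ index [76, 100].
76 + (0.13471−0.11448)·(100−76)/(0.13728−0.11448) = 76 + 0.02023·24/0.02280 ≈ 97.29, so AQI = 97.
Kraków: 0.15353 ∈ [0.13729, 0.18073] ↔ index [101, 150].
101 + (0.15353−0.13729)·(150−101)/(0.18073−0.13729) = 101 + 0.01624·49/0.04344 ≈ 119.32, so AQI = 119.
AQIs: Tehran=29, Lahore=79, Bangkok=48, Los Angeles=97, Kraków=119. Kraków (119) − Bangkok (48) = 71.

71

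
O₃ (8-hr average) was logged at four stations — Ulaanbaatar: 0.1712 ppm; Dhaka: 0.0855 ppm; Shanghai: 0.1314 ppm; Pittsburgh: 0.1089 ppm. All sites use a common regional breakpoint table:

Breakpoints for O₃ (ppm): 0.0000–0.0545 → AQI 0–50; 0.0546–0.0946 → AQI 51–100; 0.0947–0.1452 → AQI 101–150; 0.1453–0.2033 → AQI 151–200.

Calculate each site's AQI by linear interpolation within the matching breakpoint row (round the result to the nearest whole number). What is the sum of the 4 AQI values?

Ulaanbaatar: 0.1712 lies in 0.1453–0.2033, so I_lo=151, I_hi=200, C_lo=0.1453, C_hi=0.2033.
(200−151)/(0.2033−0.1453) × (0.1712−0.1453) + 151 = 49/0.0580 × 0.0259 + 151 ≈ 172.88 → 173.
Dhaka: 0.0855 lies in 0.0546–0.0946, so I_lo=51, I_hi=100, C_lo=0.0546, C_hi=0.0946.
(100−51)/(0.0946−0.0546) × (0.0855−0.0546) + 51 = 49/0.0400 × 0.0309 + 51 ≈ 88.85 → 89.
Shanghai: row 0.0947–0.1452 (AQI 101–150). (150−101)·(0.1314−0.0947)/(0.1452−0.0947) + 101 = 49·0.0367/0.0505 + 101 ≈ 136.61 → 137.
Pittsburgh: 0.1089 lies in 0.0947–0.1452, so I_lo=101, I_hi=150, C_lo=0.0947, C_hi=0.1452.
(150−101)/(0.1452−0.0947) × (0.1089−0.0947) + 101 = 49/0.0505 × 0.0142 + 101 ≈ 114.78 → 115.
AQIs: Ulaanbaatar=173, Dhaka=89, Shanghai=137, Pittsburgh=115. Sum = 173 + 89 + 137 + 115 = 514.

514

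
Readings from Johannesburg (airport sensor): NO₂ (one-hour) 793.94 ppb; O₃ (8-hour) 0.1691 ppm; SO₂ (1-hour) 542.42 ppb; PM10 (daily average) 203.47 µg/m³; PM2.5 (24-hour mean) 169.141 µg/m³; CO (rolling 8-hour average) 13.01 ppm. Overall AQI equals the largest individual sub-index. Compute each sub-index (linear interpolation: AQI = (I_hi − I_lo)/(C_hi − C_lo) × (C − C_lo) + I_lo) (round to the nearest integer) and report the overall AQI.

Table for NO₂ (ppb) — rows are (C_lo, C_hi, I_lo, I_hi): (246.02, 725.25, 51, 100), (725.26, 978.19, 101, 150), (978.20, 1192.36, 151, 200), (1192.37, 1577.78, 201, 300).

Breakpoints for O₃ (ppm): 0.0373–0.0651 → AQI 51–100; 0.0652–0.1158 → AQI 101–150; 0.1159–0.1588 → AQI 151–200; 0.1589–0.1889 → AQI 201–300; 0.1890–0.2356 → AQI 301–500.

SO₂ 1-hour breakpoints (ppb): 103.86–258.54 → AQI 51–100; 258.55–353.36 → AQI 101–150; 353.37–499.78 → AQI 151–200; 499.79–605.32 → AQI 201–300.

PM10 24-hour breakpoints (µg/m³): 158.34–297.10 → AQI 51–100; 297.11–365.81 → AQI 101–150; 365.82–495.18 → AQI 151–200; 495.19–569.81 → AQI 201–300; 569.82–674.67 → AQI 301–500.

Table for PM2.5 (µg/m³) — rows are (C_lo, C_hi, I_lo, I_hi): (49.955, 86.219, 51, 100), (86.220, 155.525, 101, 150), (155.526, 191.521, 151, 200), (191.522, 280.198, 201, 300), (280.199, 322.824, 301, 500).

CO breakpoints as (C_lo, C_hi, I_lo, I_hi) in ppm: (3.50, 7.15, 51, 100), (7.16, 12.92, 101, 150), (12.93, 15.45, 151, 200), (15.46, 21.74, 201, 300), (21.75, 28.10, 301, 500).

NO₂: 793.94 ∈ [725.26, 978.19] ↔ index [101, 150].
101 + (793.94−725.26)·(150−101)/(978.19−725.26) = 101 + 68.68·49/252.93 ≈ 114.31, so AQI = 114.
O₃: 0.1691 lies in 0.1589–0.1889, so I_lo=201, I_hi=300, C_lo=0.1589, C_hi=0.1889.
(300−201)/(0.1889−0.1589) × (0.1691−0.1589) + 201 = 99/0.0300 × 0.0102 + 201 ≈ 234.66 → 235.
SO₂: 542.42 ∈ [499.79, 605.32] ↔ index [201, 300].
201 + (542.42−499.79)·(300−201)/(605.32−499.79) = 201 + 42.63·99/105.53 ≈ 240.99, so AQI = 241.
PM10 203.47: bracket 158.34–297.10 → index 51–100; slope 49/138.76, offset 45.13.
AQI = 51 + 49/138.76·45.13 ≈ 66.94 ⇒ 67.
PM2.5 169.141: bracket 155.526–191.521 → index 151–200; slope 49/35.995, offset 13.615.
AQI = 151 + 49/35.995·13.615 ≈ 169.53 ⇒ 170.
CO 13.01: bracket 12.93–15.45 → index 151–200; slope 49/2.52, offset 0.08.
AQI = 151 + 49/2.52·0.08 ≈ 152.56 ⇒ 153.
Sub-indices: NO₂→114, O₃→235, SO₂→241, PM10→67, PM2.5→170, CO→153. Overall AQI = max = 241; dominant pollutant is SO₂.
AQI 241: Very Unhealthy.

241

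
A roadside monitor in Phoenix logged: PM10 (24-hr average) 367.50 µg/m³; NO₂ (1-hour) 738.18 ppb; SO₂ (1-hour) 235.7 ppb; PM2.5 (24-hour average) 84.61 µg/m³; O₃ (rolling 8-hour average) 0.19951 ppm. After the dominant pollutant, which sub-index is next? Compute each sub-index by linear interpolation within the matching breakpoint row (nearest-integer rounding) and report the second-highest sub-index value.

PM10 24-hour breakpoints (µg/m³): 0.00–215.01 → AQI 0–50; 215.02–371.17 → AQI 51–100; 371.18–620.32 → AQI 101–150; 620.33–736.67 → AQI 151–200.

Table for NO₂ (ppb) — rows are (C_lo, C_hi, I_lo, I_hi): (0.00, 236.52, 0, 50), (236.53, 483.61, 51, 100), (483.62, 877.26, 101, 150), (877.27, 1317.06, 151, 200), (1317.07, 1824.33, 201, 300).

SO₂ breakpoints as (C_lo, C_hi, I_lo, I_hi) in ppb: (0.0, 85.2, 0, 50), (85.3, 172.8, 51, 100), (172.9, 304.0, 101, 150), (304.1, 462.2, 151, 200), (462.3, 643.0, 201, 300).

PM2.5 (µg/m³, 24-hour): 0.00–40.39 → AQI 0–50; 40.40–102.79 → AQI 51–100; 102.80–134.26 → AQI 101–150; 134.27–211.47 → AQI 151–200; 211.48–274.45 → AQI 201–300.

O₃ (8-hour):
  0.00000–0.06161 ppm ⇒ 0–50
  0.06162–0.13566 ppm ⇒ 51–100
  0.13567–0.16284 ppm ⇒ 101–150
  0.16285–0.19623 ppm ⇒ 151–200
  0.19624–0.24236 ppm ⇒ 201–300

PM10: 367.50 ∈ [215.02, 371.17] ↔ index [51, 100].
51 + (367.50−215.02)·(100−51)/(371.17−215.02) = 51 + 152.48·49/156.15 ≈ 98.85, so AQI = 99.
NO₂: row 483.62–877.26 (AQI 101–150). (150−101)·(738.18−483.62)/(877.26−483.62) + 101 = 49·254.56/393.64 + 101 ≈ 132.69 → 133.
SO₂: 235.7 lies in 172.9–304.0, so I_lo=101, I_hi=150, C_lo=172.9, C_hi=304.0.
(150−101)/(304.0−172.9) × (235.7−172.9) + 101 = 49/131.1 × 62.8 + 101 ≈ 124.47 → 124.
PM2.5 84.61: bracket 40.40–102.79 → index 51–100; slope 49/62.39, offset 44.21.
AQI = 51 + 49/62.39·44.21 ≈ 85.72 ⇒ 86.
O₃ 0.19951: bracket 0.19624–0.24236 → index 201–300; slope 99/0.04612, offset 0.00327.
AQI = 201 + 99/0.04612·0.00327 ≈ 208.02 ⇒ 208.
Sub-indices: PM10→99, NO₂→133, SO₂→124, PM2.5→86, O₃→208. Ranked high→low: 208, 133, 124, 99, 86. Second-highest sub-index = 133.

133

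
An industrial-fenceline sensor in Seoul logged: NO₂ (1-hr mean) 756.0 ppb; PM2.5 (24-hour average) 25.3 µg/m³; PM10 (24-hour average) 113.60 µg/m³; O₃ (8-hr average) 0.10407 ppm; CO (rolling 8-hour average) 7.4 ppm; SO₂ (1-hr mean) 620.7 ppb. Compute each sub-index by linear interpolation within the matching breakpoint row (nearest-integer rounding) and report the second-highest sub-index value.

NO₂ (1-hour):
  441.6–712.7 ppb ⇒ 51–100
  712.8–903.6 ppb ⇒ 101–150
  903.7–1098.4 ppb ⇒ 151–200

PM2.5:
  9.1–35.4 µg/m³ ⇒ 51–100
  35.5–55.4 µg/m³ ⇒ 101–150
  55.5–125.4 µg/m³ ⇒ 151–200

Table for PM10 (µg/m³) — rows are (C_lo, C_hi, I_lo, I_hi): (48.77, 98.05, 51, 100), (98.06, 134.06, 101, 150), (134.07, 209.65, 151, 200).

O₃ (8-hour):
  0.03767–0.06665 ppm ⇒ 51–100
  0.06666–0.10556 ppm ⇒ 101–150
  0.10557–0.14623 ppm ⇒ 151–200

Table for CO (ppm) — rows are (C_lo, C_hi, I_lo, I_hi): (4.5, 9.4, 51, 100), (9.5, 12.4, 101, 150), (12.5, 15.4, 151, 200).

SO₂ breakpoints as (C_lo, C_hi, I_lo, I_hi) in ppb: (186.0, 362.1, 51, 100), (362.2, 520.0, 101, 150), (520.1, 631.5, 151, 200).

148

NO₂: row 712.8–903.6 (AQI 101–150). (150−101)·(756.0−712.8)/(903.6−712.8) + 101 = 49·43.2/190.8 + 101 ≈ 112.09 → 112.
PM2.5: 25.3 lies in 9.1–35.4, so I_lo=51, I_hi=100, C_lo=9.1, C_hi=35.4.
(100−51)/(35.4−9.1) × (25.3−9.1) + 51 = 49/26.3 × 16.2 + 51 ≈ 81.18 → 81.
PM10: row 98.06–134.06 (AQI 101–150). (150−101)·(113.60−98.06)/(134.06−98.06) + 101 = 49·15.54/36.00 + 101 ≈ 122.15 → 122.
O₃: 0.10407 lies in 0.06666–0.10556, so I_lo=101, I_hi=150, C_lo=0.06666, C_hi=0.10556.
(150−101)/(0.10556−0.06666) × (0.10407−0.06666) + 101 = 49/0.03890 × 0.03741 + 101 ≈ 148.12 → 148.
CO: 7.4 ∈ [4.5, 9.4] ↔ index [51, 100].
51 + (7.4−4.5)·(100−51)/(9.4−4.5) = 51 + 2.9·49/4.9 ≈ 80.00, so AQI = 80.
SO₂: 620.7 lies in 520.1–631.5, so I_lo=151, I_hi=200, C_lo=520.1, C_hi=631.5.
(200−151)/(631.5−520.1) × (620.7−520.1) + 151 = 49/111.4 × 100.6 + 151 ≈ 195.25 → 195.
Sub-indices: NO₂→112, PM2.5→81, PM10→122, O₃→148, CO→80, SO₂→195. Ranked high→low: 195, 148, 122, 112, 81, 80. Second-highest sub-index = 148.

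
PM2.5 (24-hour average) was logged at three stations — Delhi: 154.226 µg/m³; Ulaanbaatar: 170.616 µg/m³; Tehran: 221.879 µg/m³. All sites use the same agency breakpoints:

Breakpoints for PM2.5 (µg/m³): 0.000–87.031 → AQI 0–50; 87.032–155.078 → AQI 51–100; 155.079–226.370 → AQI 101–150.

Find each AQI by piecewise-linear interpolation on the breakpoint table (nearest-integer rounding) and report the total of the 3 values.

Delhi: 154.226 lies in 87.032–155.078, so I_lo=51, I_hi=100, C_lo=87.032, C_hi=155.078.
(100−51)/(155.078−87.032) × (154.226−87.032) + 51 = 49/68.046 × 67.194 + 51 ≈ 99.39 → 99.
Ulaanbaatar: 170.616 lies in 155.079–226.370, so I_lo=101, I_hi=150, C_lo=155.079, C_hi=226.370.
(150−101)/(226.370−155.079) × (170.616−155.079) + 101 = 49/71.291 × 15.537 + 101 ≈ 111.68 → 112.
Tehran: row 155.079–226.370 (AQI 101–150). (150−101)·(221.879−155.079)/(226.370−155.079) + 101 = 49·66.800/71.291 + 101 ≈ 146.91 → 147.
AQIs: Delhi=99, Ulaanbaatar=112, Tehran=147. Sum = 99 + 112 + 147 = 358.

358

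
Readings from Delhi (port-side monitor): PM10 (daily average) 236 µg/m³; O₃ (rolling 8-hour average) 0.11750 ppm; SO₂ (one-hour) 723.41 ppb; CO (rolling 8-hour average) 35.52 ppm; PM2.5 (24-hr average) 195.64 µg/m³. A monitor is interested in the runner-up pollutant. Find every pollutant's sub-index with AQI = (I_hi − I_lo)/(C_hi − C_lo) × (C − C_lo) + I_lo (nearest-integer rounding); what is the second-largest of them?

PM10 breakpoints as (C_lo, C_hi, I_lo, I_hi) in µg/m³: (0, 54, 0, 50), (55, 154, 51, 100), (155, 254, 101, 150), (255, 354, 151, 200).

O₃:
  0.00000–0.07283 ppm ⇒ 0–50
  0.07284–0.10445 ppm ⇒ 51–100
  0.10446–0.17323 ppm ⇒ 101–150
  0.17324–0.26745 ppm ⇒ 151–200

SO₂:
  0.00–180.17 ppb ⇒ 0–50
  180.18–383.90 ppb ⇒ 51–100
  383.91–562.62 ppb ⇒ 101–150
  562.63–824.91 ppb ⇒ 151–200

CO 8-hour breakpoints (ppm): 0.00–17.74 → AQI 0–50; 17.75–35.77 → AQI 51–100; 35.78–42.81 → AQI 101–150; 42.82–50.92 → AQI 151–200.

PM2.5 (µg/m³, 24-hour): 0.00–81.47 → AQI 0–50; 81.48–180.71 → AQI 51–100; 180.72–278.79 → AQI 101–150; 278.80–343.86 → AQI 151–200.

PM10: 236 ∈ [155, 254] ↔ index [101, 150].
101 + (236−155)·(150−101)/(254−155) = 101 + 81·49/99 ≈ 141.09, so AQI = 141.
O₃ 0.11750: bracket 0.10446–0.17323 → index 101–150; slope 49/0.06877, offset 0.01304.
AQI = 101 + 49/0.06877·0.01304 ≈ 110.29 ⇒ 110.
SO₂: 723.41 lies in 562.63–824.91, so I_lo=151, I_hi=200, C_lo=562.63, C_hi=824.91.
(200−151)/(824.91−562.63) × (723.41−562.63) + 151 = 49/262.28 × 160.78 + 151 ≈ 181.04 → 181.
CO 35.52: bracket 17.75–35.77 → index 51–100; slope 49/18.02, offset 17.77.
AQI = 51 + 49/18.02·17.77 ≈ 99.32 ⇒ 99.
PM2.5: 195.64 ∈ [180.72, 278.79] ↔ index [101, 150].
101 + (195.64−180.72)·(150−101)/(278.79−180.72) = 101 + 14.92·49/98.07 ≈ 108.45, so AQI = 108.
Sub-indices: PM10→141, O₃→110, SO₂→181, CO→99, PM2.5→108. Ranked high→low: 181, 141, 110, 108, 99. Second-highest sub-index = 141.

141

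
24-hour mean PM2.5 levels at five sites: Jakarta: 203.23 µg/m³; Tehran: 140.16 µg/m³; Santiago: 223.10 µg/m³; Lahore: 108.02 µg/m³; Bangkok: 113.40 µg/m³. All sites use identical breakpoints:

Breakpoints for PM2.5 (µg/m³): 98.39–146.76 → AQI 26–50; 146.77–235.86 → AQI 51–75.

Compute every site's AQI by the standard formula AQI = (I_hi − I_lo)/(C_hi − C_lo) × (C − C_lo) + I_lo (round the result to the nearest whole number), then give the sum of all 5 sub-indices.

249

Jakarta: 203.23 ∈ [146.77, 235.86] ↔ index [51, 75].
51 + (203.23−146.77)·(75−51)/(235.86−146.77) = 51 + 56.46·24/89.09 ≈ 66.21, so AQI = 66.
Tehran: 140.16 ∈ [98.39, 146.76] ↔ index [26, 50].
26 + (140.16−98.39)·(50−26)/(146.76−98.39) = 26 + 41.77·24/48.37 ≈ 46.73, so AQI = 47.
Santiago: 223.10 ∈ [146.77, 235.86] ↔ index [51, 75].
51 + (223.10−146.77)·(75−51)/(235.86−146.77) = 51 + 76.33·24/89.09 ≈ 71.56, so AQI = 72.
Lahore 108.02: bracket 98.39–146.76 → index 26–50; slope 24/48.37, offset 9.63.
AQI = 26 + 24/48.37·9.63 ≈ 30.78 ⇒ 31.
Bangkok 113.40: bracket 98.39–146.76 → index 26–50; slope 24/48.37, offset 15.01.
AQI = 26 + 24/48.37·15.01 ≈ 33.45 ⇒ 33.
AQIs: Jakarta=66, Tehran=47, Santiago=72, Lahore=31, Bangkok=33. Sum = 66 + 47 + 72 + 31 + 33 = 249.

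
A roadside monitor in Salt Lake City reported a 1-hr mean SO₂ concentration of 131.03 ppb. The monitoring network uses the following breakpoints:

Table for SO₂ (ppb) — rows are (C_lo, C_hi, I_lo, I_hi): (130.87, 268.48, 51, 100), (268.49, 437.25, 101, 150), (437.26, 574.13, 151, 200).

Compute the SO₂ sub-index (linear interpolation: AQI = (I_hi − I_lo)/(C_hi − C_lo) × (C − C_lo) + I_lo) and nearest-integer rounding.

51

SO₂: 131.03 ∈ [130.87, 268.48] ↔ index [51, 100].
51 + (131.03−130.87)·(100−51)/(268.48−130.87) = 51 + 0.16·49/137.61 ≈ 51.06, so AQI = 51.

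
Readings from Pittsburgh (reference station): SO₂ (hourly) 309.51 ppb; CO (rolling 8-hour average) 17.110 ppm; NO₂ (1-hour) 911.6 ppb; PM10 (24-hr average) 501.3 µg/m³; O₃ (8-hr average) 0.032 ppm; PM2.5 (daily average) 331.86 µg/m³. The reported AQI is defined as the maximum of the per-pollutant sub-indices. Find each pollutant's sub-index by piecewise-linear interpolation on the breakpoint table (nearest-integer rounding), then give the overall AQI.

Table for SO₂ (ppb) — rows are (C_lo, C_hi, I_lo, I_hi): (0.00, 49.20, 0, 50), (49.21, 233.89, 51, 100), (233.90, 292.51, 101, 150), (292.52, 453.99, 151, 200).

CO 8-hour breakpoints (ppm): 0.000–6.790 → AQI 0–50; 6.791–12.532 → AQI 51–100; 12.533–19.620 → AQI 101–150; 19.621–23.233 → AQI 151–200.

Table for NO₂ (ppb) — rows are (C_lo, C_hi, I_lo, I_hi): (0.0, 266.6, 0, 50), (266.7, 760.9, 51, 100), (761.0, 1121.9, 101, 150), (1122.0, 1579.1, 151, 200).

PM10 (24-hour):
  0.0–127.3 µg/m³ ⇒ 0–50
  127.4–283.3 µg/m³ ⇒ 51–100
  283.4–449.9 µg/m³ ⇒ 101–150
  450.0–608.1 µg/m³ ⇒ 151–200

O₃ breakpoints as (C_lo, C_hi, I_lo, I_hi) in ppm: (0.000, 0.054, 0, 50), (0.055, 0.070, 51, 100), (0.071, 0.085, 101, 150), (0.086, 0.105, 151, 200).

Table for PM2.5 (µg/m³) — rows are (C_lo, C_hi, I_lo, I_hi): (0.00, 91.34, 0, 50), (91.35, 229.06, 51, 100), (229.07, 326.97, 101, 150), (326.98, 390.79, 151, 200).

167

SO₂: 309.51 lies in 292.52–453.99, so I_lo=151, I_hi=200, C_lo=292.52, C_hi=453.99.
(200−151)/(453.99−292.52) × (309.51−292.52) + 151 = 49/161.47 × 16.99 + 151 ≈ 156.16 → 156.
CO: 17.110 lies in 12.533–19.620, so I_lo=101, I_hi=150, C_lo=12.533, C_hi=19.620.
(150−101)/(19.620−12.533) × (17.110−12.533) + 101 = 49/7.087 × 4.577 + 101 ≈ 132.65 → 133.
NO₂ 911.6: bracket 761.0–1121.9 → index 101–150; slope 49/360.9, offset 150.6.
AQI = 101 + 49/360.9·150.6 ≈ 121.45 ⇒ 121.
PM10: 501.3 ∈ [450.0, 608.1] ↔ index [151, 200].
151 + (501.3−450.0)·(200−151)/(608.1−450.0) = 151 + 51.3·49/158.1 ≈ 166.90, so AQI = 167.
O₃: 0.032 lies in 0.000–0.054, so I_lo=0, I_hi=50, C_lo=0.000, C_hi=0.054.
(50−0)/(0.054−0.000) × (0.032−0.000) + 0 = 50/0.054 × 0.032 + 0 ≈ 29.63 → 30.
PM2.5: row 326.98–390.79 (AQI 151–200). (200−151)·(331.86−326.98)/(390.79−326.98) + 151 = 49·4.88/63.81 + 151 ≈ 154.75 → 155.
Sub-indices: SO₂→156, CO→133, NO₂→121, PM10→167, O₃→30, PM2.5→155. Overall AQI = max = 167; dominant pollutant is PM10.
AQI 167: Unhealthy.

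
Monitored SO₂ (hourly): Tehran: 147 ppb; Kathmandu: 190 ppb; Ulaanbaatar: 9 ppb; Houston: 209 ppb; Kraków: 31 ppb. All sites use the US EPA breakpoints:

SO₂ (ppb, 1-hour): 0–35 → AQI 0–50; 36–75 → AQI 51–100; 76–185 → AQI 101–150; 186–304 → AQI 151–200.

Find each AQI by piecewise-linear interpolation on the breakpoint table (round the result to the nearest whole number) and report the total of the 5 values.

Tehran: row 76–185 (AQI 101–150). (150−101)·(147−76)/(185−76) + 101 = 49·71/109 + 101 ≈ 132.92 → 133.
Kathmandu: row 186–304 (AQI 151–200). (200−151)·(190−186)/(304−186) + 151 = 49·4/118 + 151 ≈ 152.66 → 153.
Ulaanbaatar: 9 ∈ [0, 35] ↔ index [0, 50].
0 + (9−0)·(50−0)/(35−0) = 0 + 9·50/35 ≈ 12.86, so AQI = 13.
Houston 209: bracket 186–304 → index 151–200; slope 49/118, offset 23.
AQI = 151 + 49/118·23 ≈ 160.55 ⇒ 161.
Kraków: 31 ∈ [0, 35] ↔ index [0, 50].
0 + (31−0)·(50−0)/(35−0) = 0 + 31·50/35 ≈ 44.29, so AQI = 44.
AQIs: Tehran=133, Kathmandu=153, Ulaanbaatar=13, Houston=161, Kraków=44. Sum = 133 + 153 + 13 + 161 + 44 = 504.

504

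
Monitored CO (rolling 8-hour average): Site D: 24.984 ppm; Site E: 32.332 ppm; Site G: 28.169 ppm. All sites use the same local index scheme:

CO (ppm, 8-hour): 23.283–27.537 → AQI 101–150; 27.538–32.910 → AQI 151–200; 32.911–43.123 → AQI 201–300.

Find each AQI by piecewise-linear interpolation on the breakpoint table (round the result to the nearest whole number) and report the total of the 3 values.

473

Site D: 24.984 ∈ [23.283, 27.537] ↔ index [101, 150].
101 + (24.984−23.283)·(150−101)/(27.537−23.283) = 101 + 1.701·49/4.254 ≈ 120.59, so AQI = 121.
Site E: 32.332 lies in 27.538–32.910, so I_lo=151, I_hi=200, C_lo=27.538, C_hi=32.910.
(200−151)/(32.910−27.538) × (32.332−27.538) + 151 = 49/5.372 × 4.794 + 151 ≈ 194.73 → 195.
Site G 28.169: bracket 27.538–32.910 → index 151–200; slope 49/5.372, offset 0.631.
AQI = 151 + 49/5.372·0.631 ≈ 156.76 ⇒ 157.
AQIs: Site D=121, Site E=195, Site G=157. Sum = 121 + 195 + 157 = 473.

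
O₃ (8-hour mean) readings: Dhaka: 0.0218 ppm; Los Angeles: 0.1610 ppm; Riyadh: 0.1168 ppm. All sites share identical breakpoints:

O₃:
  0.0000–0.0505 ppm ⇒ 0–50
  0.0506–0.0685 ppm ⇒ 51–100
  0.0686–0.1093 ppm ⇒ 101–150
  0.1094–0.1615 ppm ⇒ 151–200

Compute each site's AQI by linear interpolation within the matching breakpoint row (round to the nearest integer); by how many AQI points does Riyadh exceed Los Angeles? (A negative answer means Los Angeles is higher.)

Dhaka: 0.0218 lies in 0.0000–0.0505, so I_lo=0, I_hi=50, C_lo=0.0000, C_hi=0.0505.
(50−0)/(0.0505−0.0000) × (0.0218−0.0000) + 0 = 50/0.0505 × 0.0218 + 0 ≈ 21.58 → 22.
Los Angeles: row 0.1094–0.1615 (AQI 151–200). (200−151)·(0.1610−0.1094)/(0.1615−0.1094) + 151 = 49·0.0516/0.0521 + 151 ≈ 199.53 → 200.
Riyadh 0.1168: bracket 0.1094–0.1615 → index 151–200; slope 49/0.0521, offset 0.0074.
AQI = 151 + 49/0.0521·0.0074 ≈ 157.96 ⇒ 158.
AQIs: Dhaka=22, Los Angeles=200, Riyadh=158. Riyadh (158) − Los Angeles (200) = -42.

-42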